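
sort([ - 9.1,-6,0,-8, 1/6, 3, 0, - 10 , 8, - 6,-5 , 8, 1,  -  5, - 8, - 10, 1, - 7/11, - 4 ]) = [- 10, - 10, - 9.1, - 8, - 8, - 6, - 6, - 5 , -5, - 4, - 7/11, 0, 0, 1/6,1,1,3,8, 8]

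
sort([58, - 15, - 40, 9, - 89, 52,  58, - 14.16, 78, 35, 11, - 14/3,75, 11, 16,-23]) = [ - 89, - 40, - 23, - 15, -14.16, - 14/3, 9,  11, 11 , 16, 35,52, 58,58, 75, 78]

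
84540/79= 84540/79 = 1070.13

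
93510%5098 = 1746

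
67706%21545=3071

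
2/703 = 2/703 = 0.00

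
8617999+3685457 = 12303456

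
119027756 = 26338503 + 92689253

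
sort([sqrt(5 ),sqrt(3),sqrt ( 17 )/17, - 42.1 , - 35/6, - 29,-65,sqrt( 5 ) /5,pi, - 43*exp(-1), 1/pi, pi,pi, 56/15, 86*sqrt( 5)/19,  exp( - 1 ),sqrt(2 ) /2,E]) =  [ - 65 , - 42.1,-29,-43*exp(  -  1 ), - 35/6 , sqrt(17)/17,1/pi, exp( - 1 ), sqrt( 5)/5,sqrt(2)/2,sqrt( 3),sqrt(5 ),E,pi , pi,pi, 56/15, 86*sqrt(5)/19 ]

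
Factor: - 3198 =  - 2^1*3^1*13^1 *41^1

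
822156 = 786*1046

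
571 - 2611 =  - 2040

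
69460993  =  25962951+43498042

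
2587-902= 1685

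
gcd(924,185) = 1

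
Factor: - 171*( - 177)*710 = 2^1*3^3*5^1  *  19^1*59^1*71^1 = 21489570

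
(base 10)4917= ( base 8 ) 11465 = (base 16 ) 1335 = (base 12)2a19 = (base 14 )1B13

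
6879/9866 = 6879/9866 =0.70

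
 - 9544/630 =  - 16 + 268/315 =- 15.15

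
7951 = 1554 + 6397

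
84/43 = 84/43 = 1.95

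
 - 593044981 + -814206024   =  - 1407251005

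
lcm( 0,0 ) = 0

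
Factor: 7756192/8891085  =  2^5*3^( - 1)*5^( - 1)*7^ (-1)*17^( - 2)*163^1 * 293^ ( - 1)*1487^1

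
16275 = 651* 25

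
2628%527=520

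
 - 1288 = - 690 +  - 598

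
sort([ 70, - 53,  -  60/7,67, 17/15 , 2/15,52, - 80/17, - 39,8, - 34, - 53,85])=[ - 53, - 53,  -  39, - 34, - 60/7, - 80/17,  2/15, 17/15  ,  8,52,67,70,85]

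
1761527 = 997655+763872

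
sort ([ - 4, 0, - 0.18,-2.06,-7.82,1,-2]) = [ - 7.82,- 4,-2.06,  -  2, - 0.18, 0, 1]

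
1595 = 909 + 686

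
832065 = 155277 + 676788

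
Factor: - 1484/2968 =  - 1/2  =  - 2^( - 1 ) 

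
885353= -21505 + 906858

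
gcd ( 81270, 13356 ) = 126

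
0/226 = 0 = 0.00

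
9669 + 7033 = 16702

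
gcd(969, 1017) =3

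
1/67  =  1/67 = 0.01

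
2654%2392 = 262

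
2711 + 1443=4154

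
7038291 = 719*9789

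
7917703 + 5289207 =13206910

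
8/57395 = 8/57395 = 0.00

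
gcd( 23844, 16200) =12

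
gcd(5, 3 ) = 1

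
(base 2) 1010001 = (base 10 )81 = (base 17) 4d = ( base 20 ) 41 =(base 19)45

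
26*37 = 962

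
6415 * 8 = 51320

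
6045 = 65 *93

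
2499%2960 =2499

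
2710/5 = 542 = 542.00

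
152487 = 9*16943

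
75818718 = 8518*8901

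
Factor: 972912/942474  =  2^3 * 13^( - 1 )  *43^( - 1)*281^( - 1)*20269^1 = 162152/157079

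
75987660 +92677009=168664669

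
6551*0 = 0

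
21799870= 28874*755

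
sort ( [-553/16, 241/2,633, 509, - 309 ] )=[-309, - 553/16,241/2, 509,633 ] 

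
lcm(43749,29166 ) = 87498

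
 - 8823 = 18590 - 27413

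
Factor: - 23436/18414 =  - 2^1*7^1*11^( - 1)  =  - 14/11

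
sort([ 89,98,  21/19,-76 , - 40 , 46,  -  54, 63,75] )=[-76,  -  54, - 40, 21/19,46,  63,  75, 89, 98] 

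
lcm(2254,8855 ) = 123970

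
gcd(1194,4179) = 597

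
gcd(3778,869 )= 1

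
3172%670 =492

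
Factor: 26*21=2^1*3^1*7^1*13^1  =  546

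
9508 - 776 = 8732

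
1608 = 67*24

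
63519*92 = 5843748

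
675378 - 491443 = 183935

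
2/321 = 2/321 = 0.01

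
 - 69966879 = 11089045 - 81055924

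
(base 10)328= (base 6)1304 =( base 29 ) B9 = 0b101001000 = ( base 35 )9d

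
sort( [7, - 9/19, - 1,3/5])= [-1 ,-9/19,3/5,7 ] 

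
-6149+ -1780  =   - 7929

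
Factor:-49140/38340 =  - 7^1 * 13^1*71^( - 1)  =  - 91/71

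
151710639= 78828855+72881784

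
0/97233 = 0 = 0.00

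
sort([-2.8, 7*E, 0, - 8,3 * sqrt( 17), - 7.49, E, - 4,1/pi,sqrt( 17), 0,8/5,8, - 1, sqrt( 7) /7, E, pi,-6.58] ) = [-8,-7.49, - 6.58, - 4, - 2.8,- 1 , 0,0, 1/pi,sqrt( 7)/7,8/5, E,E,  pi, sqrt(17), 8, 3*sqrt( 17), 7*E] 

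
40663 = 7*5809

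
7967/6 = 1327 + 5/6 = 1327.83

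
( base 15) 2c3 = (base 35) I3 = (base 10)633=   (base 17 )234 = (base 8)1171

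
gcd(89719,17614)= 1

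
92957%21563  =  6705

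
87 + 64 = 151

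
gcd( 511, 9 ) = 1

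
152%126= 26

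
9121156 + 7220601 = 16341757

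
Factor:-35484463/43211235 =-3^(-1)*5^(  -  1)*7^1*433^ (-1 )*661^1*6653^ ( - 1)*7669^1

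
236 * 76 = 17936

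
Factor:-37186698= - 2^1*3^1*61^1*101603^1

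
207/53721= 23/5969 = 0.00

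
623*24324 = 15153852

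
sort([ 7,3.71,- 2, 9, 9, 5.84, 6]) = [-2,3.71,5.84,6,7 , 9, 9] 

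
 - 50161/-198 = 253+67/198=   253.34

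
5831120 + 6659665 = 12490785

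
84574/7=12082 = 12082.00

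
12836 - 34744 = -21908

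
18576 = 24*774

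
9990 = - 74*(-135 )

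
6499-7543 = -1044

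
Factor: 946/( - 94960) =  - 2^(-3 )*5^(-1 )*11^1*43^1*1187^( - 1) = - 473/47480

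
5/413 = 5/413=0.01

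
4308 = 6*718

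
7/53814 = 7/53814 = 0.00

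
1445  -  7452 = -6007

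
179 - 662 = - 483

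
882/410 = 2 + 31/205 =2.15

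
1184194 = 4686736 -3502542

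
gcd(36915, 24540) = 15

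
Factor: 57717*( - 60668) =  - 3501574956 =- 2^2* 3^2*11^2 *29^1*53^1*523^1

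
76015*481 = 36563215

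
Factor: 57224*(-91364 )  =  -2^5*7^1*13^1 * 23^1*251^1 * 311^1 = - 5228213536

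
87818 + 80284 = 168102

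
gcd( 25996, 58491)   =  6499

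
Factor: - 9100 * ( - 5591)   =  50878100=2^2*5^2 * 7^1* 13^1*5591^1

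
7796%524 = 460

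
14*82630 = 1156820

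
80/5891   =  80/5891 = 0.01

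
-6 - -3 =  - 3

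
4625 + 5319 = 9944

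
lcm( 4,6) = 12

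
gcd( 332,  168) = 4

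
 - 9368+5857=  - 3511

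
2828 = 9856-7028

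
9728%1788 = 788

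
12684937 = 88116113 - 75431176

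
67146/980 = 33573/490= 68.52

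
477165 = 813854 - 336689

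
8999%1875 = 1499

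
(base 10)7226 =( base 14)28C2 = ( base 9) 10818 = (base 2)1110000111010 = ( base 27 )9oh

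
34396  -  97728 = - 63332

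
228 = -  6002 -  - 6230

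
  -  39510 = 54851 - 94361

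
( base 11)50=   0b110111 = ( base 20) 2F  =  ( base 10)55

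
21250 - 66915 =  - 45665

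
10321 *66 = 681186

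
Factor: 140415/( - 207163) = -345/509 = - 3^1*5^1*23^1* 509^(-1)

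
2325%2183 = 142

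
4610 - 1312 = 3298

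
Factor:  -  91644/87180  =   - 7637/7265 =-5^ ( - 1 )*7^1 * 1091^1*1453^( - 1 ) 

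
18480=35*528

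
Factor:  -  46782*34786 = -2^2*3^2 * 23^1* 113^1 * 17393^1=-1627358652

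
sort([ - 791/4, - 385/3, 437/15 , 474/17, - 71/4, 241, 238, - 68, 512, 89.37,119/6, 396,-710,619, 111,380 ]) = [ - 710, - 791/4, - 385/3, - 68, - 71/4, 119/6,  474/17 , 437/15, 89.37,111 , 238, 241, 380, 396, 512,619 ]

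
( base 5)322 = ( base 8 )127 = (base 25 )3C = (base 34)2J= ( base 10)87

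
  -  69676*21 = - 1463196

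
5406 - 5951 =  - 545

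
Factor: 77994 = 2^1*3^2*7^1  *  619^1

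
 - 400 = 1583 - 1983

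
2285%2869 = 2285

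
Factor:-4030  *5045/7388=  - 2^(-1)*5^2* 13^1*31^1*1009^1*1847^( - 1 )  =  - 10165675/3694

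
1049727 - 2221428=-1171701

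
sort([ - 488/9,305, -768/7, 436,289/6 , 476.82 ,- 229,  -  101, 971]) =[ - 229,  -  768/7, - 101, - 488/9, 289/6, 305,436,476.82,971 ] 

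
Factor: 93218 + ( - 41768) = 2^1*3^1*5^2*7^3 = 51450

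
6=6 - 0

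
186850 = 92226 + 94624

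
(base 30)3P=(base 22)55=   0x73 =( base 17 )6D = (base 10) 115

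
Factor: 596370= 2^1*3^1*5^1*103^1*193^1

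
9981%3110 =651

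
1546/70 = 22 + 3/35 = 22.09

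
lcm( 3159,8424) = 25272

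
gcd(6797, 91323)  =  1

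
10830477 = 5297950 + 5532527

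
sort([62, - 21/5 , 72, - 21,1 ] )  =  [-21, - 21/5,1, 62,72 ] 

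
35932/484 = 8983/121 = 74.24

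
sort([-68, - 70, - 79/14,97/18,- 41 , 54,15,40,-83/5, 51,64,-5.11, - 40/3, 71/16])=[  -  70, - 68,-41,  -  83/5, - 40/3, - 79/14, - 5.11,71/16,97/18,15, 40,  51,54,64 ] 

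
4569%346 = 71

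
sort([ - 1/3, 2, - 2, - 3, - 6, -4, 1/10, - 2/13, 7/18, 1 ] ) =[-6 , - 4, - 3, - 2, - 1/3, - 2/13, 1/10, 7/18, 1,2 ]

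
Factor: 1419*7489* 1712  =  18193237392=2^4*3^1*11^1*43^1*107^1*7489^1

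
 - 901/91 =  - 10 + 9/91 = - 9.90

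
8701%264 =253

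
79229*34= 2693786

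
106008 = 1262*84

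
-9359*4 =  - 37436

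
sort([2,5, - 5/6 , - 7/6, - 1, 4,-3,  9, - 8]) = [  -  8, - 3, - 7/6, - 1,-5/6,2,4,  5,9]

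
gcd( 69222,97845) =3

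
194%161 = 33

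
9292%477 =229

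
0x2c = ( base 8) 54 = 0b101100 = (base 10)44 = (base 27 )1h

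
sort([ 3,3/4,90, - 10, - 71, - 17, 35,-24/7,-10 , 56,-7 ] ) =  [-71, - 17,-10 ,-10,  -  7,-24/7, 3/4,  3,35 , 56,90 ] 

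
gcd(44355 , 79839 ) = 8871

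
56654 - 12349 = 44305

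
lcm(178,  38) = 3382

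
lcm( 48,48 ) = 48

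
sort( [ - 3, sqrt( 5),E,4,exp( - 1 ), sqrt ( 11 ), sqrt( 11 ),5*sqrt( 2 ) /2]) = [-3,exp( - 1), sqrt( 5 ), E, sqrt( 11), sqrt(11 ),5*sqrt( 2)/2,4 ]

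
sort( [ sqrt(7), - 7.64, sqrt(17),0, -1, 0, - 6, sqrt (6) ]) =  [ - 7.64,-6, - 1, 0,0,sqrt( 6), sqrt(7 ), sqrt( 17)] 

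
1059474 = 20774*51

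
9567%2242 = 599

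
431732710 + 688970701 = 1120703411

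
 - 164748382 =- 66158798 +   -  98589584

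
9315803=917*10159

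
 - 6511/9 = -6511/9 = -  723.44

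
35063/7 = 5009 = 5009.00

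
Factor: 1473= 3^1*491^1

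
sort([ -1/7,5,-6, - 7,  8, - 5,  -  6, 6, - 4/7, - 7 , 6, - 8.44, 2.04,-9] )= [ - 9,- 8.44, - 7,- 7,  -  6,  -  6, - 5,- 4/7, - 1/7,  2.04, 5, 6,6, 8]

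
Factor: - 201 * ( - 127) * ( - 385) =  - 3^1*5^1*7^1*11^1 * 67^1*127^1=- 9827895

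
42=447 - 405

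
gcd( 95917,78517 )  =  1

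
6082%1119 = 487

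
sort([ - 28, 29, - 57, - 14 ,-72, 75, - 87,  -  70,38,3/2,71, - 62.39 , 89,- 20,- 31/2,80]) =[  -  87, - 72, - 70 ,- 62.39, - 57, - 28,-20, - 31/2, - 14 , 3/2,29,38, 71,75,  80,89]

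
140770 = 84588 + 56182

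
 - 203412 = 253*( - 804)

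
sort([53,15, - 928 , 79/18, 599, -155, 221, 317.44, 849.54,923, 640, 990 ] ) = [-928, - 155 , 79/18,15, 53,221,  317.44, 599, 640, 849.54, 923, 990] 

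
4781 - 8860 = - 4079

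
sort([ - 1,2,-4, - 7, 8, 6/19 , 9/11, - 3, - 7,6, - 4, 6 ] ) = [-7,-7, - 4,  -  4,-3,-1,6/19,9/11 , 2,6,6,8 ] 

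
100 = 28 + 72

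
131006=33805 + 97201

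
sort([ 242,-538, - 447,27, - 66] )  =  [ - 538 , - 447, - 66, 27,  242 ] 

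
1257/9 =419/3 =139.67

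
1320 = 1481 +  - 161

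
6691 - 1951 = 4740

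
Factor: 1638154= 2^1*7^1*17^1*6883^1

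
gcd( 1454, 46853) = 1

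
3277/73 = 44 + 65/73  =  44.89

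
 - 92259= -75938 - 16321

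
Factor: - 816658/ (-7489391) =2^1*7^( - 1)  *  13^ ( - 1 )*19^1*21491^1*82301^( - 1) 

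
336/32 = 21/2 = 10.50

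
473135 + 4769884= 5243019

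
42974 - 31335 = 11639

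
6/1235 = 6/1235 = 0.00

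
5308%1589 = 541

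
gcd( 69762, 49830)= 9966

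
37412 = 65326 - 27914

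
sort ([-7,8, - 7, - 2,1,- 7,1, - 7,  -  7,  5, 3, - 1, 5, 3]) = [ - 7, - 7,-7,  -  7, - 7, - 2, - 1,1,1,3,3,5,5,8 ] 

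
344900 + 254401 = 599301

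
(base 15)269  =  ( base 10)549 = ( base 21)153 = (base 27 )k9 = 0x225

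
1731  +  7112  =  8843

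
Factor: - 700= - 2^2*5^2 * 7^1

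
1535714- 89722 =1445992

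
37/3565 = 37/3565=0.01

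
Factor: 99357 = 3^1*33119^1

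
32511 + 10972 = 43483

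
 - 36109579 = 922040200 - 958149779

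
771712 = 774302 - 2590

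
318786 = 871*366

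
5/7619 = 5/7619=   0.00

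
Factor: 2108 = 2^2  *  17^1*31^1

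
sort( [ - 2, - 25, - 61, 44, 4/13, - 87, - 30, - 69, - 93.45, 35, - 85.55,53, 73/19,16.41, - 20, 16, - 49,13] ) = [ - 93.45,-87, - 85.55, - 69, - 61,-49, - 30  ,-25, - 20,  -  2,4/13,73/19,13,16,16.41,35,  44,  53 ] 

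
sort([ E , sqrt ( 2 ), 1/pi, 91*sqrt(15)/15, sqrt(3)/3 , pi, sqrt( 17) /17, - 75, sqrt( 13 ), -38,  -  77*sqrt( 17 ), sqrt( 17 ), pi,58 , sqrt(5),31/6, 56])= [ - 77*sqrt(17), - 75, - 38, sqrt(17 )/17,1/pi , sqrt(3)/3, sqrt ( 2),sqrt(5), E, pi, pi, sqrt( 13), sqrt( 17 ),31/6, 91 * sqrt( 15)/15, 56, 58]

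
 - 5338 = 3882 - 9220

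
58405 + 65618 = 124023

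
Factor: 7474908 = 2^2*3^1*7^1*23^1*53^1*73^1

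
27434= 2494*11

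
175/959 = 25/137 = 0.18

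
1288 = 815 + 473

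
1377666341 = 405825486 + 971840855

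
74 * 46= 3404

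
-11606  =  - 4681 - 6925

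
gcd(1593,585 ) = 9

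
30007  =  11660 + 18347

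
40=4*10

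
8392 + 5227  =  13619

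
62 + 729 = 791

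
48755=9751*5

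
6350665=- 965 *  ( - 6581 ) 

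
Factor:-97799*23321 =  - 13^1 * 7523^1 * 23321^1 =- 2280770479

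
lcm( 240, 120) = 240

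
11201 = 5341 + 5860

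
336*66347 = 22292592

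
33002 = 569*58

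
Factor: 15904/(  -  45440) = -2^(-2 )*5^( - 1 )*7^1 = -7/20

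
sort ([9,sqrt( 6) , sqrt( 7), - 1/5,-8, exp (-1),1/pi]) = [ - 8 ,-1/5, 1/pi,exp( - 1), sqrt(6),  sqrt (7 ), 9]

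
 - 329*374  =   -123046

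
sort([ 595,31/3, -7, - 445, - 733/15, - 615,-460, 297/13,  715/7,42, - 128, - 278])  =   [ - 615, - 460, - 445,  -  278,- 128,-733/15, - 7,31/3, 297/13,42 , 715/7,595 ]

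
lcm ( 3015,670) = 6030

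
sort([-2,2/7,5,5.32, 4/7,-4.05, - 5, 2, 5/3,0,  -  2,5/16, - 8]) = [ - 8, - 5,-4.05, - 2, - 2,0,2/7 , 5/16, 4/7,5/3,2, 5, 5.32] 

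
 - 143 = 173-316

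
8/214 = 4/107 = 0.04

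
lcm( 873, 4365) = 4365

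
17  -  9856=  - 9839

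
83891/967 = 86 + 729/967 = 86.75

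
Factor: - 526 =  - 2^1*263^1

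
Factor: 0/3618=0 = 0^1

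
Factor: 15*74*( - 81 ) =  - 89910 = - 2^1*3^5*5^1*37^1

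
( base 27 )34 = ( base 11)78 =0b1010101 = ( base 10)85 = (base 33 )2J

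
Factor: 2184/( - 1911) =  - 8/7 = - 2^3 * 7^(-1)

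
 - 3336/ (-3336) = 1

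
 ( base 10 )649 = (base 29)MB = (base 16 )289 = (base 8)1211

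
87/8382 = 29/2794= 0.01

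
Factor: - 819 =-3^2*7^1 * 13^1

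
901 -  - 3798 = 4699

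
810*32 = 25920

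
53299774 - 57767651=-4467877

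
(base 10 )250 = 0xFA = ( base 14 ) 13c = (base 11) 208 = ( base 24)aa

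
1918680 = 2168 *885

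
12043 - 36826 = -24783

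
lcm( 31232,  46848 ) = 93696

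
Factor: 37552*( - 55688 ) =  - 2091195776  =  -2^7*2347^1*6961^1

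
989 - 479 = 510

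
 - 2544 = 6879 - 9423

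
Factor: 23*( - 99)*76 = -2^2*3^2*11^1*19^1*  23^1 = - 173052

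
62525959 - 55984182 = 6541777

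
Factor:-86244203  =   - 101^1 * 853903^1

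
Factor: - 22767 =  - 3^1*7589^1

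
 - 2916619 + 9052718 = 6136099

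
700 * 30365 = 21255500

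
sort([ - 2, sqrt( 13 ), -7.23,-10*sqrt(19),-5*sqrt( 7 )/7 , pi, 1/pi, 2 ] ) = [ - 10*sqrt( 19),-7.23,-2, - 5*sqrt(7) /7,  1/pi, 2,  pi,sqrt(13)]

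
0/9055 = 0 = 0.00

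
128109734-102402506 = 25707228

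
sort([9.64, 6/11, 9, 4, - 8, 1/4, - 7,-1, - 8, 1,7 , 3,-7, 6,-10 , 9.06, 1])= [ - 10,-8, - 8, - 7, -7, - 1,  1/4,6/11,1, 1,3,4, 6, 7,9, 9.06,  9.64]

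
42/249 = 14/83 = 0.17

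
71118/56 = 1269 + 27/28 = 1269.96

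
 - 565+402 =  -163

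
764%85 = 84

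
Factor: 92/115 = 2^2 * 5^( - 1 ) = 4/5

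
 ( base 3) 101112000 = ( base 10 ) 7668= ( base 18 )15c0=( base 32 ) 7fk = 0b1110111110100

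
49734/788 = 24867/394= 63.11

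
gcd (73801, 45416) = 5677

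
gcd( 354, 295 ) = 59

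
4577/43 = 4577/43 = 106.44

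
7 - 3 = 4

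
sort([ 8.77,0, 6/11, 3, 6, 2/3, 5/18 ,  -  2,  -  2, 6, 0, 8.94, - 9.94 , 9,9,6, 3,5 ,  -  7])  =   [  -  9.94, - 7,-2, - 2, 0,0 , 5/18, 6/11, 2/3, 3, 3,5, 6, 6, 6, 8.77 , 8.94, 9, 9 ] 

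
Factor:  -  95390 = - 2^1*5^1 * 9539^1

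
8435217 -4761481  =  3673736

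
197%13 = 2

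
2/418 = 1/209 = 0.00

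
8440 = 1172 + 7268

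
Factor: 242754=2^1*3^1*40459^1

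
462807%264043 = 198764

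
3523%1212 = 1099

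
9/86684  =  9/86684 =0.00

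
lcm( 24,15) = 120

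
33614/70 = 480 + 1/5=480.20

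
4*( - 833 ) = -3332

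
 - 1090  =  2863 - 3953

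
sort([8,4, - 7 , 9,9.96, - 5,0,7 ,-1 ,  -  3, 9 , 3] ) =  [ - 7, - 5, -3, - 1, 0,3, 4, 7 , 8, 9 , 9,9.96]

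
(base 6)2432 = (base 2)1001010100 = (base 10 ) 596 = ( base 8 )1124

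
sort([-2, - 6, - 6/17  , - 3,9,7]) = [ - 6,-3, - 2, - 6/17, 7,9]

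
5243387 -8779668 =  - 3536281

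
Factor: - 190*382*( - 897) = 2^2*3^1 * 5^1*13^1*19^1*23^1*191^1 = 65104260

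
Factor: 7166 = 2^1*3583^1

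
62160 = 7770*8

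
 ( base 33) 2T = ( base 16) 5f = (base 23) 43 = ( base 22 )47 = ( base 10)95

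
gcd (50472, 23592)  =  24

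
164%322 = 164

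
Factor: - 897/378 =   -  299/126=   - 2^(  -  1) *3^( - 2) * 7^( - 1)*13^1*23^1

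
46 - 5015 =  - 4969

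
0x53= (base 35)2d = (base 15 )58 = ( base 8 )123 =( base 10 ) 83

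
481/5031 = 37/387 = 0.10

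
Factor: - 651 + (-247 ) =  - 2^1 * 449^1 =- 898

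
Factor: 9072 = 2^4*3^4*7^1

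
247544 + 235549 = 483093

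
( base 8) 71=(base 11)52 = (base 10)57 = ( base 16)39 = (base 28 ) 21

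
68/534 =34/267 = 0.13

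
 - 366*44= - 16104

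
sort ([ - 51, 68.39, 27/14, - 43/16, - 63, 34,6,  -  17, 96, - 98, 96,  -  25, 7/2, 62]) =[- 98,  -  63,-51, - 25, - 17, - 43/16 , 27/14, 7/2, 6, 34, 62 , 68.39,96, 96] 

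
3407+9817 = 13224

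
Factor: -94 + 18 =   -  2^2*19^1  =  - 76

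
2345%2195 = 150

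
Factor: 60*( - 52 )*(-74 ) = 2^5*3^1*5^1* 13^1*37^1 = 230880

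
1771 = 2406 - 635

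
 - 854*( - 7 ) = 5978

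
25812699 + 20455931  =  46268630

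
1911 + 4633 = 6544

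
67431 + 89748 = 157179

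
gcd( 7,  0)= 7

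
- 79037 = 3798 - 82835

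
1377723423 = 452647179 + 925076244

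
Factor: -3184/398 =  - 2^3 = -  8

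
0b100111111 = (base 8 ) 477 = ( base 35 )94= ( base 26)C7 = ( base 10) 319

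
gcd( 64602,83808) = 1746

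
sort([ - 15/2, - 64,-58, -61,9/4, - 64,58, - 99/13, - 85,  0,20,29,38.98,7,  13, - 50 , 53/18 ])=[ - 85,  -  64, - 64,-61, - 58,-50  , - 99/13, - 15/2,  0, 9/4,53/18,  7,13,20,29,38.98, 58 ] 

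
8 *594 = 4752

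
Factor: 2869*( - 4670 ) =- 2^1*5^1*19^1*151^1*467^1 = -  13398230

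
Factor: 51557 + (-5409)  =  2^2*83^1*139^1=46148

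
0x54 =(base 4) 1110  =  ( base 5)314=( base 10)84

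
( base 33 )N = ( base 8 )27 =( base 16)17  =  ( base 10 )23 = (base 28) n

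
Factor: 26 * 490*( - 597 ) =-7605780= -2^2*3^1*5^1 * 7^2*13^1*199^1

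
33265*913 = 30370945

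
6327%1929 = 540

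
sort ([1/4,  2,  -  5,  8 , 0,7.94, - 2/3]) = [-5, - 2/3,0, 1/4,2,7.94 , 8 ] 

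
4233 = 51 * 83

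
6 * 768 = 4608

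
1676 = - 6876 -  - 8552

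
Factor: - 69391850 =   -  2^1*5^2*11^1*71^1 *1777^1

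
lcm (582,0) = 0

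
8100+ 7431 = 15531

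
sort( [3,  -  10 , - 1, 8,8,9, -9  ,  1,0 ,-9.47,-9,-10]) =[ - 10,- 10,-9.47, - 9 ,- 9 , - 1 , 0, 1,3, 8 , 8,9 ]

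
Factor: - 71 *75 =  - 3^1*5^2*71^1 = - 5325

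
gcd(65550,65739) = 3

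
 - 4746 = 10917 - 15663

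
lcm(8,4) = 8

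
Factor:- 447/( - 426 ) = 2^( -1) * 71^(  -  1)*149^1=149/142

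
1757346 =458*3837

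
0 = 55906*0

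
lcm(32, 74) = 1184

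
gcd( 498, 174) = 6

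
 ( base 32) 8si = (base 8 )21622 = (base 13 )41B6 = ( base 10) 9106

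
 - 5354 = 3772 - 9126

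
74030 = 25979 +48051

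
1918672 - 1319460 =599212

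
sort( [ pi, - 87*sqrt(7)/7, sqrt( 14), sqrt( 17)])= [ -87*sqrt( 7)/7, pi, sqrt(14), sqrt(17)]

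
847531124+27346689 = 874877813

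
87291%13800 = 4491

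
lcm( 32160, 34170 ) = 546720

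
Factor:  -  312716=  - 2^2 * 78179^1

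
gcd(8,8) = 8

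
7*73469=514283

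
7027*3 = 21081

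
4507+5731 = 10238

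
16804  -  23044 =  -  6240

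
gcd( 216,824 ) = 8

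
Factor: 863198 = 2^1 * 7^1 * 61657^1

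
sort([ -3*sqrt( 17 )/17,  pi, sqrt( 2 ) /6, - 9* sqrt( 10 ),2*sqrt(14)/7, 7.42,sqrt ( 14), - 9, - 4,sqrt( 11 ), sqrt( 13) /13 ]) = [ - 9*sqrt( 10), -9, - 4, - 3*sqrt( 17)/17 , sqrt(2 ) /6, sqrt(13 ) /13,2*sqrt(14)/7 , pi,sqrt(11 ),sqrt(14 ), 7.42]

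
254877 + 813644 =1068521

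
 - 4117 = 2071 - 6188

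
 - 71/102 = -71/102 = - 0.70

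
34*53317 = 1812778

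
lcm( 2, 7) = 14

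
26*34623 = 900198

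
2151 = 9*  239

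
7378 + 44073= 51451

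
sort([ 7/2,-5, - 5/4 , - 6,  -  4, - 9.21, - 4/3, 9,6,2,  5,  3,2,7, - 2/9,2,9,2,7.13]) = [ -9.21, - 6 , - 5, - 4, - 4/3,-5/4, - 2/9, 2 , 2 , 2,2,3, 7/2,  5,6, 7, 7.13,9,9 ] 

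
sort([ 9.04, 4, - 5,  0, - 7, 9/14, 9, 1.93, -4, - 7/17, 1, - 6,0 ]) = [-7, - 6 , - 5, - 4, - 7/17, 0, 0,9/14, 1,1.93, 4, 9, 9.04] 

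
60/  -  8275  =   - 12/1655= - 0.01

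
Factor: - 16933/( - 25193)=41/61  =  41^1*61^(  -  1)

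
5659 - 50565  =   - 44906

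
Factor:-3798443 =-11^1*127^1*2719^1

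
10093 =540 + 9553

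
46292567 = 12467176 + 33825391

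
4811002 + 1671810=6482812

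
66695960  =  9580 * 6962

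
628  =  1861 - 1233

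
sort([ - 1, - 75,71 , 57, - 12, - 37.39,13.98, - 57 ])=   [ - 75, - 57, - 37.39,-12, - 1,13.98 , 57,71] 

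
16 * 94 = 1504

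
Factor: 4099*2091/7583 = 3^1*17^1*41^1* 4099^1*7583^ (-1)=8571009/7583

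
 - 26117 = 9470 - 35587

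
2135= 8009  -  5874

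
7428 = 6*1238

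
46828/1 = 46828  =  46828.00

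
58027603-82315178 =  - 24287575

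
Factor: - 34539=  -3^1 * 29^1 * 397^1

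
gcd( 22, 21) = 1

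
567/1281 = 27/61 = 0.44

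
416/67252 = 104/16813 = 0.01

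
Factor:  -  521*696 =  - 362616 = -2^3*3^1 * 29^1*521^1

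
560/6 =280/3 = 93.33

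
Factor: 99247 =61^1 * 1627^1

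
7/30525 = 7/30525 = 0.00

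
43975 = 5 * 8795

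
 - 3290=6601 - 9891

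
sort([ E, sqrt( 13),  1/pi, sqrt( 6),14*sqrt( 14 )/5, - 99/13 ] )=[ - 99/13, 1/pi,sqrt( 6 ), E,sqrt( 13),14*sqrt( 14)/5 ] 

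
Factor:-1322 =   -  2^1*661^1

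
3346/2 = 1673= 1673.00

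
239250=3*79750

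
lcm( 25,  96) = 2400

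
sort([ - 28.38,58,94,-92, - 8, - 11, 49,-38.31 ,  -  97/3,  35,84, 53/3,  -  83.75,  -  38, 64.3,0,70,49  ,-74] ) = [ - 92,  -  83.75,-74,  -  38.31, - 38, - 97/3 , - 28.38, - 11, - 8, 0,  53/3, 35,  49,49,58, 64.3, 70,84, 94] 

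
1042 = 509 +533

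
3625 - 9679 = - 6054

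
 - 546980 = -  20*27349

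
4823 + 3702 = 8525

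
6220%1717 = 1069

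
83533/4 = 83533/4= 20883.25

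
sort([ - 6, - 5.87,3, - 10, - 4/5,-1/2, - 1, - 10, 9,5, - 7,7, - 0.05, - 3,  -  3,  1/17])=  [ - 10, - 10, - 7,-6, - 5.87, - 3, - 3, - 1, - 4/5, - 1/2, - 0.05,  1/17,3,5,7,9 ] 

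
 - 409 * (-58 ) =23722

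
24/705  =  8/235 = 0.03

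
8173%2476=745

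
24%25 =24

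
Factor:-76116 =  - 2^2*3^1*6343^1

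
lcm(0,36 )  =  0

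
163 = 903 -740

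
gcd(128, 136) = 8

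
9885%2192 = 1117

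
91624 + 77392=169016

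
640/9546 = 320/4773 = 0.07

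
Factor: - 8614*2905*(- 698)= 2^2*5^1 * 7^1*59^1 * 73^1*83^1*349^1= 17466521660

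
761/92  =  761/92 = 8.27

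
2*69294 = 138588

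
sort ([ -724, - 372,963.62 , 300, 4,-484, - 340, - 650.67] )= [ - 724,  -  650.67,- 484, - 372,-340,4 , 300,963.62] 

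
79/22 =79/22 = 3.59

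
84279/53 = 84279/53 = 1590.17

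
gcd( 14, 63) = 7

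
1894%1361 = 533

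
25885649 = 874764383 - 848878734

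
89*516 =45924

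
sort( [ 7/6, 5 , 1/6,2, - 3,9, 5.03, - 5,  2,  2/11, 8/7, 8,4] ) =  [ -5 , - 3, 1/6,  2/11, 8/7, 7/6,2, 2, 4, 5, 5.03, 8,9 ] 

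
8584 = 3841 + 4743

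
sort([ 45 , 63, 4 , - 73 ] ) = [ - 73, 4,45,63 ] 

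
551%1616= 551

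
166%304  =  166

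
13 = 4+9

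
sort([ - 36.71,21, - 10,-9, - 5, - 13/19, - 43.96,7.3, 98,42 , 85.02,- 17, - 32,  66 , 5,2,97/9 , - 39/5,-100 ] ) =[ -100, -43.96, - 36.71, -32 ,-17, -10, - 9, - 39/5,-5,  -  13/19 , 2, 5,7.3,97/9,21, 42 , 66, 85.02 , 98]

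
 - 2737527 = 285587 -3023114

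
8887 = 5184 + 3703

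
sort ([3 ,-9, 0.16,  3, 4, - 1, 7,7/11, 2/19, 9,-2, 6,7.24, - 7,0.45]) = [-9, - 7, - 2,-1, 2/19, 0.16, 0.45,7/11,3, 3, 4 , 6, 7, 7.24,9 ]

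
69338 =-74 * ( - 937 )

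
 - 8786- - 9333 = 547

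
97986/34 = 48993/17 = 2881.94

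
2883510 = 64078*45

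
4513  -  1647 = 2866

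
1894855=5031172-3136317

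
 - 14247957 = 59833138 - 74081095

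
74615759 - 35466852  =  39148907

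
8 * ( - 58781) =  - 470248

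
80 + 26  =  106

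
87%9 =6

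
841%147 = 106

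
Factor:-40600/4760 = - 5^1 * 17^( -1)*29^1 =- 145/17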